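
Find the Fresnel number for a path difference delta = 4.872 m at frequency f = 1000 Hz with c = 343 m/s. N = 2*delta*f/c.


N = 2*delta*f/c = 2*delta/lambda, where lambda = c/f
lambda = 343 / 1000 = 0.343 m
N = 2 * 4.872 / 0.343 = 28.408


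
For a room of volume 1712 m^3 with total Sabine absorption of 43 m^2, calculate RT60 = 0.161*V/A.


RT60 = 0.161 * 1712 / 43 = 6.41 s


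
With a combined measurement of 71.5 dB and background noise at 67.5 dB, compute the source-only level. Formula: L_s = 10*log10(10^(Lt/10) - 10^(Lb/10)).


10^(71.5/10) = 1.41254e+07
10^(67.5/10) = 5.62341e+06
Difference = 1.41254e+07 - 5.62341e+06 = 8.50199e+06
L_source = 10*log10(8.50199e+06) = 69.295 dB


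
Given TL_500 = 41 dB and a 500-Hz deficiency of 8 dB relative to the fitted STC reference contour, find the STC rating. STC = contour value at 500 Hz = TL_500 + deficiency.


By ASTM E413, STC = value of the fitted reference contour at 500 Hz.
Contour value at 500 Hz = TL_500 + deficiency = 41 + 8 = 49
STC = 49


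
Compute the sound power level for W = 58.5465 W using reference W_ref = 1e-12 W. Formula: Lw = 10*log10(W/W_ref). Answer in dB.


W / W_ref = 58.5465 / 1e-12 = 5.85465e+13
Lw = 10 * log10(5.85465e+13) = 137.68 dB


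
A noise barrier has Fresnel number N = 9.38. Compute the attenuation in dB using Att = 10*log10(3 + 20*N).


3 + 20*N = 3 + 20*9.38 = 190.6
Att = 10*log10(190.6) = 22.801 dB


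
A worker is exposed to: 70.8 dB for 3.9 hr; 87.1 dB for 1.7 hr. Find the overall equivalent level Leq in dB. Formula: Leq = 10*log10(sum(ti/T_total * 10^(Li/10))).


T_total = 3.9 + 1.7 = 5.6 hr
(3.9/5.6) * 10^(70.8/10) = 8.37291e+06
(1.7/5.6) * 10^(87.1/10) = 1.5569e+08
Sum = 8.37291e+06 + 1.5569e+08 = 1.64063e+08
Leq = 10*log10(1.64063e+08) = 82.15 dB


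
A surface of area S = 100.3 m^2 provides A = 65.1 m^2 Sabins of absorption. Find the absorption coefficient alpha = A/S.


Absorption coefficient = absorbed power / incident power
alpha = A / S = 65.1 / 100.3 = 0.64905


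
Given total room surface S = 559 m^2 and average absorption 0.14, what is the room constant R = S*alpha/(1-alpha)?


R = 559 * 0.14 / (1 - 0.14) = 91 m^2


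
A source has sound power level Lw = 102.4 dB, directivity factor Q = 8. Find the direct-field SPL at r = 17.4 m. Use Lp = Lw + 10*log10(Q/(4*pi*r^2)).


4*pi*r^2 = 4*pi*17.4^2 = 3804.59 m^2
Q / (4*pi*r^2) = 8 / 3804.59 = 0.00210272
Lp = 102.4 + 10*log10(0.00210272) = 75.628 dB


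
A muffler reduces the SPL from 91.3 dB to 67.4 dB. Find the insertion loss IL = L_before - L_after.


Insertion loss = SPL without muffler - SPL with muffler
IL = 91.3 - 67.4 = 23.9 dB


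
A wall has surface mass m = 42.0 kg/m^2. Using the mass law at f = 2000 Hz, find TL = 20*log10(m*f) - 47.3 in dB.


m * f = 42.0 * 2000 = 84000
20*log10(84000) = 98.4856 dB
TL = 98.4856 - 47.3 = 51.186 dB


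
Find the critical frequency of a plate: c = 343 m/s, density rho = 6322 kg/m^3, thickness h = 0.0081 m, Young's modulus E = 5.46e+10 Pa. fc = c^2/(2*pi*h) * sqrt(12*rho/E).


12*rho/E = 12*6322/5.46e+10 = 1.38945e-06
sqrt(12*rho/E) = sqrt(1.38945e-06) = 0.00117875
c^2/(2*pi*h) = 343^2/(2*pi*0.0081) = 2.31166e+06
fc = 2.31166e+06 * 0.00117875 = 2724.9 Hz


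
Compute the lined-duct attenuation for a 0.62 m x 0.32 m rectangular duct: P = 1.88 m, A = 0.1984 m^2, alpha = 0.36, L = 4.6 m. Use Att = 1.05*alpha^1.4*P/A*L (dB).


alpha^1.4 = 0.36^1.4 = 0.239234
Attenuation rate = 1.05 * alpha^1.4 * P / A
= 1.05 * 0.239234 * 1.88 / 0.1984 = 2.38028 dB/m
Total Att = 2.38028 * 4.6 = 10.949 dB


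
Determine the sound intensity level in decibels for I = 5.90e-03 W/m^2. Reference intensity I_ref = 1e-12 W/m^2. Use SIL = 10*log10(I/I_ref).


I / I_ref = 5.90e-03 / 1e-12 = 5.9e+09
SIL = 10 * log10(5.9e+09) = 97.709 dB


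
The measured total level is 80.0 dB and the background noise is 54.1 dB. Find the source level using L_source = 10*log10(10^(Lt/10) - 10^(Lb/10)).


10^(80.0/10) = 1e+08
10^(54.1/10) = 257040
Difference = 1e+08 - 257040 = 9.9743e+07
L_source = 10*log10(9.9743e+07) = 79.989 dB


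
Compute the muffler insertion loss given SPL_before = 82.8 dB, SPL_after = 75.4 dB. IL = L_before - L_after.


Insertion loss = SPL without muffler - SPL with muffler
IL = 82.8 - 75.4 = 7.4 dB


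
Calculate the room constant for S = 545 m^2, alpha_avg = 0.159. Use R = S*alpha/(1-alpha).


R = 545 * 0.159 / (1 - 0.159) = 103.04 m^2


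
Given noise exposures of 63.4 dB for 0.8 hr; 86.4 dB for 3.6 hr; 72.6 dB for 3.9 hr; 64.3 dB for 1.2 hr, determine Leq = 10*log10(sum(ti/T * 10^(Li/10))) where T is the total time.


T_total = 0.8 + 3.6 + 3.9 + 1.2 = 9.5 hr
(0.8/9.5) * 10^(63.4/10) = 184233
(3.6/9.5) * 10^(86.4/10) = 1.65417e+08
(3.9/9.5) * 10^(72.6/10) = 7.47035e+06
(1.2/9.5) * 10^(64.3/10) = 339983
Sum = 184233 + 1.65417e+08 + 7.47035e+06 + 339983 = 1.73412e+08
Leq = 10*log10(1.73412e+08) = 82.391 dB


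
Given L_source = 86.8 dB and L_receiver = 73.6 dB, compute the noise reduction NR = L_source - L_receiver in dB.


NR = L_source - L_receiver (difference between source and receiving room levels)
NR = 86.8 - 73.6 = 13.2 dB


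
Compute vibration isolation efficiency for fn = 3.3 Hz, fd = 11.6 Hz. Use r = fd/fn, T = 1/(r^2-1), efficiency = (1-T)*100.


r = 11.6 / 3.3 = 3.51515
r^2 - 1 = 3.51515^2 - 1 = 11.3563
T = 1/11.3563 = 0.0880568
Efficiency = (1 - 0.0880568)*100 = 91.194 %


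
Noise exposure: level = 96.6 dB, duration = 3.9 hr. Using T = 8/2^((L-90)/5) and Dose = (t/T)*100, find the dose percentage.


T_allowed = 8 / 2^((96.6 - 90)/5) = 3.20428 hr
Dose = 3.9 / 3.20428 * 100 = 121.71 %


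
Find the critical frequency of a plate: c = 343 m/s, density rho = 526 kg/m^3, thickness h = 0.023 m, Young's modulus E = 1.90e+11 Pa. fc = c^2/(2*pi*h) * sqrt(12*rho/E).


12*rho/E = 12*526/1.90e+11 = 3.32211e-08
sqrt(12*rho/E) = sqrt(3.32211e-08) = 0.000182267
c^2/(2*pi*h) = 343^2/(2*pi*0.023) = 814105
fc = 814105 * 0.000182267 = 148.38 Hz


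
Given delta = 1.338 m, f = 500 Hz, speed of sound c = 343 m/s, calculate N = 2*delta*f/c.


N = 2*delta*f/c = 2*delta/lambda, where lambda = c/f
lambda = 343 / 500 = 0.686 m
N = 2 * 1.338 / 0.686 = 3.9009


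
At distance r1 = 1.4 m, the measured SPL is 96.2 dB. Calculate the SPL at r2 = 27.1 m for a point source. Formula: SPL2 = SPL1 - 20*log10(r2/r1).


r2/r1 = 27.1/1.4 = 19.3571
Correction = 20*log10(19.3571) = 25.7368 dB
SPL2 = 96.2 - 25.7368 = 70.463 dB


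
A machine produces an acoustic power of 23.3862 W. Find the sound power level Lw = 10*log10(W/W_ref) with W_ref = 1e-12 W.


W / W_ref = 23.3862 / 1e-12 = 2.33862e+13
Lw = 10 * log10(2.33862e+13) = 133.69 dB


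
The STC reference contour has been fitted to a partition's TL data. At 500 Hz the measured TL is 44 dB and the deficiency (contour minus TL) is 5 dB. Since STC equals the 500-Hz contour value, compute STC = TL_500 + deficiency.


By ASTM E413, STC = value of the fitted reference contour at 500 Hz.
Contour value at 500 Hz = TL_500 + deficiency = 44 + 5 = 49
STC = 49


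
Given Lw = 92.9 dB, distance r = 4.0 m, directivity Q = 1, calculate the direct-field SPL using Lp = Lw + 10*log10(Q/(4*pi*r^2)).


4*pi*r^2 = 4*pi*4.0^2 = 201.062 m^2
Q / (4*pi*r^2) = 1 / 201.062 = 0.00497359
Lp = 92.9 + 10*log10(0.00497359) = 69.867 dB


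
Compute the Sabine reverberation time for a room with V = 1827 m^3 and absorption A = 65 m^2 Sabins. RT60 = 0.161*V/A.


RT60 = 0.161 * 1827 / 65 = 4.5253 s


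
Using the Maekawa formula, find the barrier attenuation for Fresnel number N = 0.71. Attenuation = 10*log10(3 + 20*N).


3 + 20*N = 3 + 20*0.71 = 17.2
Att = 10*log10(17.2) = 12.355 dB


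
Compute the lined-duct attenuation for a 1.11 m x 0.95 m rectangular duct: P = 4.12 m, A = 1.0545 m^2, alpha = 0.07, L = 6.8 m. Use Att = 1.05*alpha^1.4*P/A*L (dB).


alpha^1.4 = 0.07^1.4 = 0.0241622
Attenuation rate = 1.05 * alpha^1.4 * P / A
= 1.05 * 0.0241622 * 4.12 / 1.0545 = 0.0991234 dB/m
Total Att = 0.0991234 * 6.8 = 0.67404 dB


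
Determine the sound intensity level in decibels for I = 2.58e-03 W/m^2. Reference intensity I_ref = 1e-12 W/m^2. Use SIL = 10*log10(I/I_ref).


I / I_ref = 2.58e-03 / 1e-12 = 2.58e+09
SIL = 10 * log10(2.58e+09) = 94.116 dB


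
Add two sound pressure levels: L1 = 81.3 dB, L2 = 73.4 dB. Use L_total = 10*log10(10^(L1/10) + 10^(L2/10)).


10^(81.3/10) = 1.34896e+08
10^(73.4/10) = 2.18776e+07
Sum = 1.34896e+08 + 2.18776e+07 = 1.56774e+08
L_total = 10*log10(1.56774e+08) = 81.953 dB


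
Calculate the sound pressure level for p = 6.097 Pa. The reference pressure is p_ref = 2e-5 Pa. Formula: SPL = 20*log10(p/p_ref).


p / p_ref = 6.097 / 2e-5 = 304850
SPL = 20 * log10(304850) = 109.68 dB


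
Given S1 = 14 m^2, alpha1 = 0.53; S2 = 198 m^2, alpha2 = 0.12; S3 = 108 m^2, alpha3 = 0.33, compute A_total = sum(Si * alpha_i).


14 * 0.53 = 7.42
198 * 0.12 = 23.76
108 * 0.33 = 35.64
A_total = 7.42 + 23.76 + 35.64 = 66.82 m^2


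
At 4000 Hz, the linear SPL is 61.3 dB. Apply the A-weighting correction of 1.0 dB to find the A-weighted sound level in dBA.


A-weighting table: 4000 Hz -> 1.0 dB correction
SPL_A = SPL + correction = 61.3 + (1.0) = 62.3 dBA


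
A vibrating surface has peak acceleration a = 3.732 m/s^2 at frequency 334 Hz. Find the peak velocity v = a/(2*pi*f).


omega = 2*pi*f = 2*pi*334 = 2098.58 rad/s
v = a / omega = 3.732 / 2098.58 = 0.0017783 m/s


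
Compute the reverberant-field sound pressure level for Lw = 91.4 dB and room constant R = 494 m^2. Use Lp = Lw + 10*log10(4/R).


4/R = 4/494 = 0.00809717
Lp = 91.4 + 10*log10(0.00809717) = 70.483 dB


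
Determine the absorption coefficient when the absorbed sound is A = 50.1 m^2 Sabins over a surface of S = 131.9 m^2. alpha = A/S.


Absorption coefficient = absorbed power / incident power
alpha = A / S = 50.1 / 131.9 = 0.37983


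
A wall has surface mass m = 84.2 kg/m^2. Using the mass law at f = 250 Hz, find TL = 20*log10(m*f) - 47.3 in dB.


m * f = 84.2 * 250 = 21050
20*log10(21050) = 86.465 dB
TL = 86.465 - 47.3 = 39.165 dB


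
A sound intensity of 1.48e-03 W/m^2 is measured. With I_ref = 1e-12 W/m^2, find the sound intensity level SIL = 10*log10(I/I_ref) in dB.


I / I_ref = 1.48e-03 / 1e-12 = 1.48e+09
SIL = 10 * log10(1.48e+09) = 91.703 dB


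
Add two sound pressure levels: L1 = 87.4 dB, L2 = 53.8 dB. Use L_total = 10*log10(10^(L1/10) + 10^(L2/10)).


10^(87.4/10) = 5.49541e+08
10^(53.8/10) = 239883
Sum = 5.49541e+08 + 239883 = 5.49781e+08
L_total = 10*log10(5.49781e+08) = 87.402 dB


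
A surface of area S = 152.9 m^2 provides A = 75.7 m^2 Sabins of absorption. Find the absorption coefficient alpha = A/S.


Absorption coefficient = absorbed power / incident power
alpha = A / S = 75.7 / 152.9 = 0.49509


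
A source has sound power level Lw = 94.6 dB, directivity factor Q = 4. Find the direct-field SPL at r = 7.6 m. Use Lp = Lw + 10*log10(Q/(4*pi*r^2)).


4*pi*r^2 = 4*pi*7.6^2 = 725.834 m^2
Q / (4*pi*r^2) = 4 / 725.834 = 0.0055109
Lp = 94.6 + 10*log10(0.0055109) = 72.012 dB


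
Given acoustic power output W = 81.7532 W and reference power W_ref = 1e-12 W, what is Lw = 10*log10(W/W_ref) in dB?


W / W_ref = 81.7532 / 1e-12 = 8.17532e+13
Lw = 10 * log10(8.17532e+13) = 139.13 dB


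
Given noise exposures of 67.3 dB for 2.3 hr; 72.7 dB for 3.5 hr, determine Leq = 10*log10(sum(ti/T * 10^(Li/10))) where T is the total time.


T_total = 2.3 + 3.5 = 5.8 hr
(2.3/5.8) * 10^(67.3/10) = 2.12961e+06
(3.5/5.8) * 10^(72.7/10) = 1.12367e+07
Sum = 2.12961e+06 + 1.12367e+07 = 1.33663e+07
Leq = 10*log10(1.33663e+07) = 71.26 dB


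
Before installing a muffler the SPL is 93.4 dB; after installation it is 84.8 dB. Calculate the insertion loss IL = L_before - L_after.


Insertion loss = SPL without muffler - SPL with muffler
IL = 93.4 - 84.8 = 8.6 dB


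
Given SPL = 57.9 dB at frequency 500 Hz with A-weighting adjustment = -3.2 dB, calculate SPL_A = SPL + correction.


A-weighting table: 500 Hz -> -3.2 dB correction
SPL_A = SPL + correction = 57.9 + (-3.2) = 54.7 dBA


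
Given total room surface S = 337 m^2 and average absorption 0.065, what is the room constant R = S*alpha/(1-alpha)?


R = 337 * 0.065 / (1 - 0.065) = 23.428 m^2


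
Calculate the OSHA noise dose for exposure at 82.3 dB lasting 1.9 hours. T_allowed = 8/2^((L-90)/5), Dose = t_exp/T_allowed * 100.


T_allowed = 8 / 2^((82.3 - 90)/5) = 23.2636 hr
Dose = 1.9 / 23.2636 * 100 = 8.1673 %


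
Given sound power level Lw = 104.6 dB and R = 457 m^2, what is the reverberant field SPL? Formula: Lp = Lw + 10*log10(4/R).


4/R = 4/457 = 0.00875274
Lp = 104.6 + 10*log10(0.00875274) = 84.021 dB


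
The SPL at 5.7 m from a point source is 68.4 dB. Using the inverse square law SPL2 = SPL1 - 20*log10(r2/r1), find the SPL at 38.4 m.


r2/r1 = 38.4/5.7 = 6.73684
Correction = 20*log10(6.73684) = 16.5691 dB
SPL2 = 68.4 - 16.5691 = 51.831 dB


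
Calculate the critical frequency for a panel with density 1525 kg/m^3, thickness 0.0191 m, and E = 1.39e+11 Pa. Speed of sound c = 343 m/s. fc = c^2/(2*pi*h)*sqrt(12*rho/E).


12*rho/E = 12*1525/1.39e+11 = 1.31655e-07
sqrt(12*rho/E) = sqrt(1.31655e-07) = 0.000362843
c^2/(2*pi*h) = 343^2/(2*pi*0.0191) = 980336
fc = 980336 * 0.000362843 = 355.71 Hz


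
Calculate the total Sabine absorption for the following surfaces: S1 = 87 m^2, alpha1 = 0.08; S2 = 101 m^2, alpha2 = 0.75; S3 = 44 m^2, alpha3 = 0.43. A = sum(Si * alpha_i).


87 * 0.08 = 6.96
101 * 0.75 = 75.75
44 * 0.43 = 18.92
A_total = 6.96 + 75.75 + 18.92 = 101.63 m^2


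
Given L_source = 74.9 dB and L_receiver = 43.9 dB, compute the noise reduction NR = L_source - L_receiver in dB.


NR = L_source - L_receiver (difference between source and receiving room levels)
NR = 74.9 - 43.9 = 31 dB


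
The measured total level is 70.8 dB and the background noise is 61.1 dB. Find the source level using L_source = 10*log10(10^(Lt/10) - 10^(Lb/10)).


10^(70.8/10) = 1.20226e+07
10^(61.1/10) = 1.28825e+06
Difference = 1.20226e+07 - 1.28825e+06 = 1.07344e+07
L_source = 10*log10(1.07344e+07) = 70.308 dB


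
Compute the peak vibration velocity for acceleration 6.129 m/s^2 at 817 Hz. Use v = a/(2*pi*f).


omega = 2*pi*f = 2*pi*817 = 5133.36 rad/s
v = a / omega = 6.129 / 5133.36 = 0.001194 m/s


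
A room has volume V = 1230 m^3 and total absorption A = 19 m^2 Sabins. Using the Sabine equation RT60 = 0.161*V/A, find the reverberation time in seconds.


RT60 = 0.161 * 1230 / 19 = 10.423 s


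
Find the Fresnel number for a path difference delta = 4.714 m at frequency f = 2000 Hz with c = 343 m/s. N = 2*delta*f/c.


N = 2*delta*f/c = 2*delta/lambda, where lambda = c/f
lambda = 343 / 2000 = 0.1715 m
N = 2 * 4.714 / 0.1715 = 54.974


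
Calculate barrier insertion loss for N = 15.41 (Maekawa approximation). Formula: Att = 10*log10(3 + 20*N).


3 + 20*N = 3 + 20*15.41 = 311.2
Att = 10*log10(311.2) = 24.93 dB


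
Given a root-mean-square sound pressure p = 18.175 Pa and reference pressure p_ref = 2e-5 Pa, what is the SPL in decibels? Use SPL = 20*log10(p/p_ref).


p / p_ref = 18.175 / 2e-5 = 908750
SPL = 20 * log10(908750) = 119.17 dB


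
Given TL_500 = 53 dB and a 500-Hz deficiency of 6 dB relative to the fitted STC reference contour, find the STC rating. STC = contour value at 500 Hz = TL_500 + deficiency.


By ASTM E413, STC = value of the fitted reference contour at 500 Hz.
Contour value at 500 Hz = TL_500 + deficiency = 53 + 6 = 59
STC = 59


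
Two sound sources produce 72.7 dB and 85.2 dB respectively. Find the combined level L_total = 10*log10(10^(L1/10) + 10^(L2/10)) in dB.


10^(72.7/10) = 1.86209e+07
10^(85.2/10) = 3.31131e+08
Sum = 1.86209e+07 + 3.31131e+08 = 3.49752e+08
L_total = 10*log10(3.49752e+08) = 85.438 dB


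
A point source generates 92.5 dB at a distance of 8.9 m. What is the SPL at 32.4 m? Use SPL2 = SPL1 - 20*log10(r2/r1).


r2/r1 = 32.4/8.9 = 3.64045
Correction = 20*log10(3.64045) = 11.2231 dB
SPL2 = 92.5 - 11.2231 = 81.277 dB


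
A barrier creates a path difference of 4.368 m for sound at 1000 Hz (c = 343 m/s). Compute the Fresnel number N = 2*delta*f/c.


N = 2*delta*f/c = 2*delta/lambda, where lambda = c/f
lambda = 343 / 1000 = 0.343 m
N = 2 * 4.368 / 0.343 = 25.469


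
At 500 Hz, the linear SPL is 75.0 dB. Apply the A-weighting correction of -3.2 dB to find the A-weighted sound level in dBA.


A-weighting table: 500 Hz -> -3.2 dB correction
SPL_A = SPL + correction = 75.0 + (-3.2) = 71.8 dBA


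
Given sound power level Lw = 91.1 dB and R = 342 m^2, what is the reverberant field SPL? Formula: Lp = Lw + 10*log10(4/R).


4/R = 4/342 = 0.0116959
Lp = 91.1 + 10*log10(0.0116959) = 71.78 dB


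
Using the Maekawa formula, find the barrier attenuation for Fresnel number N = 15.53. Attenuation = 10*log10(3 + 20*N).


3 + 20*N = 3 + 20*15.53 = 313.6
Att = 10*log10(313.6) = 24.964 dB


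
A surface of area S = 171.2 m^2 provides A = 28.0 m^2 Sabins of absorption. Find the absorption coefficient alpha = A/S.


Absorption coefficient = absorbed power / incident power
alpha = A / S = 28.0 / 171.2 = 0.16355


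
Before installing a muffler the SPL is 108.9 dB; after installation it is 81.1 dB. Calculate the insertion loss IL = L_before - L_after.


Insertion loss = SPL without muffler - SPL with muffler
IL = 108.9 - 81.1 = 27.8 dB


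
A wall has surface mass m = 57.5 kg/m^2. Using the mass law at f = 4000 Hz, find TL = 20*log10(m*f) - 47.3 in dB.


m * f = 57.5 * 4000 = 230000
20*log10(230000) = 107.235 dB
TL = 107.235 - 47.3 = 59.935 dB


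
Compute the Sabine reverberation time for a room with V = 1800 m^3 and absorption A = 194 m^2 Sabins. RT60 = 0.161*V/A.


RT60 = 0.161 * 1800 / 194 = 1.4938 s


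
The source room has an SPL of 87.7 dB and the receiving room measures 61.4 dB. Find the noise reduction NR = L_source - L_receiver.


NR = L_source - L_receiver (difference between source and receiving room levels)
NR = 87.7 - 61.4 = 26.3 dB


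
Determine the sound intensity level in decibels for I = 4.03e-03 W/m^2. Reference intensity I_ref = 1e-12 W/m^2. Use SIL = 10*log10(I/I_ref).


I / I_ref = 4.03e-03 / 1e-12 = 4.03e+09
SIL = 10 * log10(4.03e+09) = 96.053 dB


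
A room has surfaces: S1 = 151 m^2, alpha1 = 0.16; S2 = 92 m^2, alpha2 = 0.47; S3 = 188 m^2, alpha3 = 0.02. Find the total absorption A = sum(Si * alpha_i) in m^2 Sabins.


151 * 0.16 = 24.16
92 * 0.47 = 43.24
188 * 0.02 = 3.76
A_total = 24.16 + 43.24 + 3.76 = 71.16 m^2


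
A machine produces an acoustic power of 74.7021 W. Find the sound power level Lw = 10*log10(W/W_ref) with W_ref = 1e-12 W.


W / W_ref = 74.7021 / 1e-12 = 7.47021e+13
Lw = 10 * log10(7.47021e+13) = 138.73 dB


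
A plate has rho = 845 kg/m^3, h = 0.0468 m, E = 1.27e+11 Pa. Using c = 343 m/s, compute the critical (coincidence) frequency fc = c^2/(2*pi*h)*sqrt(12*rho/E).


12*rho/E = 12*845/1.27e+11 = 7.98425e-08
sqrt(12*rho/E) = sqrt(7.98425e-08) = 0.000282564
c^2/(2*pi*h) = 343^2/(2*pi*0.0468) = 400094
fc = 400094 * 0.000282564 = 113.05 Hz


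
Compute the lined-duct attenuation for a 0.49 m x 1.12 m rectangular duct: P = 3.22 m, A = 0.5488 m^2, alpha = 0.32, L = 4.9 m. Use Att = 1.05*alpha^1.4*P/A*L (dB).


alpha^1.4 = 0.32^1.4 = 0.202866
Attenuation rate = 1.05 * alpha^1.4 * P / A
= 1.05 * 0.202866 * 3.22 / 0.5488 = 1.2498 dB/m
Total Att = 1.2498 * 4.9 = 6.124 dB


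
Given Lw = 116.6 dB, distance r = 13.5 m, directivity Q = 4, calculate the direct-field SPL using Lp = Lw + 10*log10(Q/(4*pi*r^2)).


4*pi*r^2 = 4*pi*13.5^2 = 2290.22 m^2
Q / (4*pi*r^2) = 4 / 2290.22 = 0.00174656
Lp = 116.6 + 10*log10(0.00174656) = 89.022 dB


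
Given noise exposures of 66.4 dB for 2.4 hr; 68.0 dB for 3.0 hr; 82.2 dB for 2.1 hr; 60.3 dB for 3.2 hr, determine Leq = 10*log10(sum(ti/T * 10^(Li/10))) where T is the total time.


T_total = 2.4 + 3.0 + 2.1 + 3.2 = 10.7 hr
(2.4/10.7) * 10^(66.4/10) = 979101
(3.0/10.7) * 10^(68.0/10) = 1.76904e+06
(2.1/10.7) * 10^(82.2/10) = 3.25713e+07
(3.2/10.7) * 10^(60.3/10) = 320454
Sum = 979101 + 1.76904e+06 + 3.25713e+07 + 320454 = 3.56399e+07
Leq = 10*log10(3.56399e+07) = 75.519 dB


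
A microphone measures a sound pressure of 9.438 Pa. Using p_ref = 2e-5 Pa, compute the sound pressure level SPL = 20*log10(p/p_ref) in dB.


p / p_ref = 9.438 / 2e-5 = 471900
SPL = 20 * log10(471900) = 113.48 dB


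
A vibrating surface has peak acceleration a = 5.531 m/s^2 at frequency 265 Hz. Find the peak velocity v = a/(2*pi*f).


omega = 2*pi*f = 2*pi*265 = 1665.04 rad/s
v = a / omega = 5.531 / 1665.04 = 0.0033218 m/s


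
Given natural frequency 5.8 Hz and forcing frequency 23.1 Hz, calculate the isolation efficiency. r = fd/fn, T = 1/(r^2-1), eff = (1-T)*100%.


r = 23.1 / 5.8 = 3.98276
r^2 - 1 = 3.98276^2 - 1 = 14.8624
T = 1/14.8624 = 0.0672839
Efficiency = (1 - 0.0672839)*100 = 93.272 %


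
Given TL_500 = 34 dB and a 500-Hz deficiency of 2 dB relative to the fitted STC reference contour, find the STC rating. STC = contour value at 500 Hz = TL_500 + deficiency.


By ASTM E413, STC = value of the fitted reference contour at 500 Hz.
Contour value at 500 Hz = TL_500 + deficiency = 34 + 2 = 36
STC = 36


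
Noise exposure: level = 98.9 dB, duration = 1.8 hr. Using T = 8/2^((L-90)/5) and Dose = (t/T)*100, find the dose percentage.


T_allowed = 8 / 2^((98.9 - 90)/5) = 2.32947 hr
Dose = 1.8 / 2.32947 * 100 = 77.271 %


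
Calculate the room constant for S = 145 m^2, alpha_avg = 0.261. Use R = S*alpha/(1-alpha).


R = 145 * 0.261 / (1 - 0.261) = 51.211 m^2


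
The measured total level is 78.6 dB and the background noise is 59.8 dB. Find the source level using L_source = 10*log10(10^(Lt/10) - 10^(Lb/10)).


10^(78.6/10) = 7.24436e+07
10^(59.8/10) = 954993
Difference = 7.24436e+07 - 954993 = 7.14886e+07
L_source = 10*log10(7.14886e+07) = 78.542 dB


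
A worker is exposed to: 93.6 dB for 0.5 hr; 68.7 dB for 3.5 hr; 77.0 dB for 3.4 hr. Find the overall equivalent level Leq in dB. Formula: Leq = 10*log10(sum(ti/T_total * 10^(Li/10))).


T_total = 0.5 + 3.5 + 3.4 = 7.4 hr
(0.5/7.4) * 10^(93.6/10) = 1.54788e+08
(3.5/7.4) * 10^(68.7/10) = 3.5062e+06
(3.4/7.4) * 10^(77.0/10) = 2.30275e+07
Sum = 1.54788e+08 + 3.5062e+06 + 2.30275e+07 = 1.81322e+08
Leq = 10*log10(1.81322e+08) = 82.585 dB


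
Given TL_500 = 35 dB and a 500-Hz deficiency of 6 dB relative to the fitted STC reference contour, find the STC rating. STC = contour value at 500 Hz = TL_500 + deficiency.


By ASTM E413, STC = value of the fitted reference contour at 500 Hz.
Contour value at 500 Hz = TL_500 + deficiency = 35 + 6 = 41
STC = 41


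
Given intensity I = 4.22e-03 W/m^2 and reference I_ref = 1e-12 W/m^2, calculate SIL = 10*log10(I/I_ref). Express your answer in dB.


I / I_ref = 4.22e-03 / 1e-12 = 4.22e+09
SIL = 10 * log10(4.22e+09) = 96.253 dB


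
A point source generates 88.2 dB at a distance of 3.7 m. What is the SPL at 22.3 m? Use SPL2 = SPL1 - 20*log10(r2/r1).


r2/r1 = 22.3/3.7 = 6.02703
Correction = 20*log10(6.02703) = 15.6021 dB
SPL2 = 88.2 - 15.6021 = 72.598 dB


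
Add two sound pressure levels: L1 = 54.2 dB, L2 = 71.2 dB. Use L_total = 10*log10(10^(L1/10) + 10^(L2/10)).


10^(54.2/10) = 263027
10^(71.2/10) = 1.31826e+07
Sum = 263027 + 1.31826e+07 = 1.34456e+07
L_total = 10*log10(1.34456e+07) = 71.286 dB


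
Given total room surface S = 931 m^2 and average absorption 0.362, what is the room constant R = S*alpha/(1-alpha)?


R = 931 * 0.362 / (1 - 0.362) = 528.25 m^2


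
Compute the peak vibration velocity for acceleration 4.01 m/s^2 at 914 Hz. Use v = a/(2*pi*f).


omega = 2*pi*f = 2*pi*914 = 5742.83 rad/s
v = a / omega = 4.01 / 5742.83 = 0.00069826 m/s


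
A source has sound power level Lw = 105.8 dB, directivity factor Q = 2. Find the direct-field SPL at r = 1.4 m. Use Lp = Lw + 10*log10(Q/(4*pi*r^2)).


4*pi*r^2 = 4*pi*1.4^2 = 24.6301 m^2
Q / (4*pi*r^2) = 2 / 24.6301 = 0.0812015
Lp = 105.8 + 10*log10(0.0812015) = 94.896 dB


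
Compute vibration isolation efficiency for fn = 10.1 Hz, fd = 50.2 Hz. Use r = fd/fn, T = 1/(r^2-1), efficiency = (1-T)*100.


r = 50.2 / 10.1 = 4.9703
r^2 - 1 = 4.9703^2 - 1 = 23.7039
T = 1/23.7039 = 0.0421872
Efficiency = (1 - 0.0421872)*100 = 95.781 %


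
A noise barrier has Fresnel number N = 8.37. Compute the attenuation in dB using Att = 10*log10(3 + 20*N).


3 + 20*N = 3 + 20*8.37 = 170.4
Att = 10*log10(170.4) = 22.315 dB


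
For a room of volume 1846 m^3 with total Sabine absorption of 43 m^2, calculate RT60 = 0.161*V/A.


RT60 = 0.161 * 1846 / 43 = 6.9118 s


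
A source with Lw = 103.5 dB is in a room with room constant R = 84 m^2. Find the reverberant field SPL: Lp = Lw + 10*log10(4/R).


4/R = 4/84 = 0.047619
Lp = 103.5 + 10*log10(0.047619) = 90.278 dB


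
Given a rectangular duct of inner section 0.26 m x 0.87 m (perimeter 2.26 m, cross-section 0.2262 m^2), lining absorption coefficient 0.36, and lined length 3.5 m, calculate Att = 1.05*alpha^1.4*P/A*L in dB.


alpha^1.4 = 0.36^1.4 = 0.239234
Attenuation rate = 1.05 * alpha^1.4 * P / A
= 1.05 * 0.239234 * 2.26 / 0.2262 = 2.50974 dB/m
Total Att = 2.50974 * 3.5 = 8.7841 dB


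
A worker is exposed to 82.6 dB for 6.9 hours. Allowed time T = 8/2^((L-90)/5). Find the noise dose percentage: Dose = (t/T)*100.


T_allowed = 8 / 2^((82.6 - 90)/5) = 22.3159 hr
Dose = 6.9 / 22.3159 * 100 = 30.92 %


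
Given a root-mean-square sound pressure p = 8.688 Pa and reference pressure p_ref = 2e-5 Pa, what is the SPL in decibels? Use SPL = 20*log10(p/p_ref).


p / p_ref = 8.688 / 2e-5 = 434400
SPL = 20 * log10(434400) = 112.76 dB


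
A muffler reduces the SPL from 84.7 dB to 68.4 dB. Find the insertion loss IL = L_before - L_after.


Insertion loss = SPL without muffler - SPL with muffler
IL = 84.7 - 68.4 = 16.3 dB


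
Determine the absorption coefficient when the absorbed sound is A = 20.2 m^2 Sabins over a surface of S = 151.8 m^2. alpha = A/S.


Absorption coefficient = absorbed power / incident power
alpha = A / S = 20.2 / 151.8 = 0.13307


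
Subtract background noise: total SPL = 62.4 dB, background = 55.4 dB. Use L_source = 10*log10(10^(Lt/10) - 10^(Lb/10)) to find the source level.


10^(62.4/10) = 1.7378e+06
10^(55.4/10) = 346737
Difference = 1.7378e+06 - 346737 = 1.39106e+06
L_source = 10*log10(1.39106e+06) = 61.433 dB


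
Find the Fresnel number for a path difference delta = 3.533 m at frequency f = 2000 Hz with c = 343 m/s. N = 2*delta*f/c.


N = 2*delta*f/c = 2*delta/lambda, where lambda = c/f
lambda = 343 / 2000 = 0.1715 m
N = 2 * 3.533 / 0.1715 = 41.201


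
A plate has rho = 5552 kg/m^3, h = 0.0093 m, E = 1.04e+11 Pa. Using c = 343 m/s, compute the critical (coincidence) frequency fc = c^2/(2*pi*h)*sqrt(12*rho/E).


12*rho/E = 12*5552/1.04e+11 = 6.40615e-07
sqrt(12*rho/E) = sqrt(6.40615e-07) = 0.000800384
c^2/(2*pi*h) = 343^2/(2*pi*0.0093) = 2.01338e+06
fc = 2.01338e+06 * 0.000800384 = 1611.5 Hz


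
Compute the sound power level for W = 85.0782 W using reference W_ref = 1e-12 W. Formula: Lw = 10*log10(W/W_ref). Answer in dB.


W / W_ref = 85.0782 / 1e-12 = 8.50782e+13
Lw = 10 * log10(8.50782e+13) = 139.3 dB


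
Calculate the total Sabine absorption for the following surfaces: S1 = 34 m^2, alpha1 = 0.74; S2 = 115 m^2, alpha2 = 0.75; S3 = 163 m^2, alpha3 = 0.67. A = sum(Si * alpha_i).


34 * 0.74 = 25.16
115 * 0.75 = 86.25
163 * 0.67 = 109.21
A_total = 25.16 + 86.25 + 109.21 = 220.62 m^2


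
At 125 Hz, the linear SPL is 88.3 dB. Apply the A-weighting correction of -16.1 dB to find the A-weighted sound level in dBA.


A-weighting table: 125 Hz -> -16.1 dB correction
SPL_A = SPL + correction = 88.3 + (-16.1) = 72.2 dBA


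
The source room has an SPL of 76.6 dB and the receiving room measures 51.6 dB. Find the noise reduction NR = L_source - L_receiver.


NR = L_source - L_receiver (difference between source and receiving room levels)
NR = 76.6 - 51.6 = 25 dB


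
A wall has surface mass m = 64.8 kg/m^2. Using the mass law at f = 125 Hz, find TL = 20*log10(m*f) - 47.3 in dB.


m * f = 64.8 * 125 = 8100
20*log10(8100) = 78.1697 dB
TL = 78.1697 - 47.3 = 30.87 dB


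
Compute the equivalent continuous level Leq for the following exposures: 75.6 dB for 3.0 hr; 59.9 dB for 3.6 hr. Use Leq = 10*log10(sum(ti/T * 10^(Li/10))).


T_total = 3.0 + 3.6 = 6.6 hr
(3.0/6.6) * 10^(75.6/10) = 1.65035e+07
(3.6/6.6) * 10^(59.9/10) = 533038
Sum = 1.65035e+07 + 533038 = 1.70365e+07
Leq = 10*log10(1.70365e+07) = 72.314 dB


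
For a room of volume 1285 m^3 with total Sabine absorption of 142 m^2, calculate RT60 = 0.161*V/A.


RT60 = 0.161 * 1285 / 142 = 1.4569 s


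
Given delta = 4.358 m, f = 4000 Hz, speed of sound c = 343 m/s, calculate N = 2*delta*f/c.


N = 2*delta*f/c = 2*delta/lambda, where lambda = c/f
lambda = 343 / 4000 = 0.08575 m
N = 2 * 4.358 / 0.08575 = 101.64


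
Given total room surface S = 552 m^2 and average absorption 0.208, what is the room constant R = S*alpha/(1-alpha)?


R = 552 * 0.208 / (1 - 0.208) = 144.97 m^2


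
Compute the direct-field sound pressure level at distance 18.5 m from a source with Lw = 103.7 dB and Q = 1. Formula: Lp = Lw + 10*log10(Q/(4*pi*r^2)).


4*pi*r^2 = 4*pi*18.5^2 = 4300.84 m^2
Q / (4*pi*r^2) = 1 / 4300.84 = 0.000232513
Lp = 103.7 + 10*log10(0.000232513) = 67.364 dB


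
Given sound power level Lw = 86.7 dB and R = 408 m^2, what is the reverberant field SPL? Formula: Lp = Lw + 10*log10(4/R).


4/R = 4/408 = 0.00980392
Lp = 86.7 + 10*log10(0.00980392) = 66.614 dB


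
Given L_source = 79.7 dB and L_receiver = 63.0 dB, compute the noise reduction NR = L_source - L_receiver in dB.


NR = L_source - L_receiver (difference between source and receiving room levels)
NR = 79.7 - 63.0 = 16.7 dB


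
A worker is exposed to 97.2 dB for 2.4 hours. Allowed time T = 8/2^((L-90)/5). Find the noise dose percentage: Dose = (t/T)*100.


T_allowed = 8 / 2^((97.2 - 90)/5) = 2.94854 hr
Dose = 2.4 / 2.94854 * 100 = 81.396 %


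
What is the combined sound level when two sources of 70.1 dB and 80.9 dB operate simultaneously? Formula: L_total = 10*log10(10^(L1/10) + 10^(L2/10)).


10^(70.1/10) = 1.02329e+07
10^(80.9/10) = 1.23027e+08
Sum = 1.02329e+07 + 1.23027e+08 = 1.3326e+08
L_total = 10*log10(1.3326e+08) = 81.247 dB


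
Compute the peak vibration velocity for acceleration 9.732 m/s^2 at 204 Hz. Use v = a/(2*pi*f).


omega = 2*pi*f = 2*pi*204 = 1281.77 rad/s
v = a / omega = 9.732 / 1281.77 = 0.0075926 m/s


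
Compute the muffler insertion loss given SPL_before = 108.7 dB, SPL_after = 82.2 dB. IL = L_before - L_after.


Insertion loss = SPL without muffler - SPL with muffler
IL = 108.7 - 82.2 = 26.5 dB


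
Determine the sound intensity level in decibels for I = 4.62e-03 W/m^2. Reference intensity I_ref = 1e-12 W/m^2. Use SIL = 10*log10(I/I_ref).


I / I_ref = 4.62e-03 / 1e-12 = 4.62e+09
SIL = 10 * log10(4.62e+09) = 96.646 dB


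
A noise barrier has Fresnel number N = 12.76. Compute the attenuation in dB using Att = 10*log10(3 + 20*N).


3 + 20*N = 3 + 20*12.76 = 258.2
Att = 10*log10(258.2) = 24.12 dB


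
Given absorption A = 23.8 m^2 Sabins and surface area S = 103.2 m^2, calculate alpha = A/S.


Absorption coefficient = absorbed power / incident power
alpha = A / S = 23.8 / 103.2 = 0.23062


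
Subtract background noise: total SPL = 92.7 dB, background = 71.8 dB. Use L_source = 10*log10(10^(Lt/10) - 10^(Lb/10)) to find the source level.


10^(92.7/10) = 1.86209e+09
10^(71.8/10) = 1.51356e+07
Difference = 1.86209e+09 - 1.51356e+07 = 1.84695e+09
L_source = 10*log10(1.84695e+09) = 92.665 dB


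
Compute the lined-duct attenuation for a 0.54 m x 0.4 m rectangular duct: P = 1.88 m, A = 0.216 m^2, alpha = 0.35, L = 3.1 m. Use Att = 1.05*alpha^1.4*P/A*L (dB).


alpha^1.4 = 0.35^1.4 = 0.229983
Attenuation rate = 1.05 * alpha^1.4 * P / A
= 1.05 * 0.229983 * 1.88 / 0.216 = 2.10179 dB/m
Total Att = 2.10179 * 3.1 = 6.5155 dB


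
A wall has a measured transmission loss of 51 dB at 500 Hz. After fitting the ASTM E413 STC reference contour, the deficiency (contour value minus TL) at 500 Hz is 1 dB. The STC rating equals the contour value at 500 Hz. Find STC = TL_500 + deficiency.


By ASTM E413, STC = value of the fitted reference contour at 500 Hz.
Contour value at 500 Hz = TL_500 + deficiency = 51 + 1 = 52
STC = 52


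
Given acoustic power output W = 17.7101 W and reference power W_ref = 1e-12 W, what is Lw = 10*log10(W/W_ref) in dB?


W / W_ref = 17.7101 / 1e-12 = 1.77101e+13
Lw = 10 * log10(1.77101e+13) = 132.48 dB


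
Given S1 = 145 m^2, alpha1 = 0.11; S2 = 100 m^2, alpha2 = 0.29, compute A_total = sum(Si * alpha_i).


145 * 0.11 = 15.95
100 * 0.29 = 29
A_total = 15.95 + 29 = 44.95 m^2


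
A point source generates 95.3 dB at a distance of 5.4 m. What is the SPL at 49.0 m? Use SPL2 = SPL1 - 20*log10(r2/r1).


r2/r1 = 49.0/5.4 = 9.07407
Correction = 20*log10(9.07407) = 19.156 dB
SPL2 = 95.3 - 19.156 = 76.144 dB


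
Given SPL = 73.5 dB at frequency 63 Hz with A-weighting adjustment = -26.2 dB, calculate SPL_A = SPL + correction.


A-weighting table: 63 Hz -> -26.2 dB correction
SPL_A = SPL + correction = 73.5 + (-26.2) = 47.3 dBA


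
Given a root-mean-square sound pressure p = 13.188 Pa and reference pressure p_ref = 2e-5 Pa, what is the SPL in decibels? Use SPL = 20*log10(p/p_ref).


p / p_ref = 13.188 / 2e-5 = 659400
SPL = 20 * log10(659400) = 116.38 dB


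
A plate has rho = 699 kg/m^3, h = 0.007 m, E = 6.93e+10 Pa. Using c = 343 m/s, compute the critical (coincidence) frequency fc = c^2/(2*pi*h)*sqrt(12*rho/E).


12*rho/E = 12*699/6.93e+10 = 1.21039e-07
sqrt(12*rho/E) = sqrt(1.21039e-07) = 0.000347907
c^2/(2*pi*h) = 343^2/(2*pi*0.007) = 2.67492e+06
fc = 2.67492e+06 * 0.000347907 = 930.62 Hz


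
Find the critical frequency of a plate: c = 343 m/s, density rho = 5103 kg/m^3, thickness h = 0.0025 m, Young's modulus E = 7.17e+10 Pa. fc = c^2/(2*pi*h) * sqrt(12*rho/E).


12*rho/E = 12*5103/7.17e+10 = 8.54059e-07
sqrt(12*rho/E) = sqrt(8.54059e-07) = 0.000924153
c^2/(2*pi*h) = 343^2/(2*pi*0.0025) = 7.48977e+06
fc = 7.48977e+06 * 0.000924153 = 6921.7 Hz


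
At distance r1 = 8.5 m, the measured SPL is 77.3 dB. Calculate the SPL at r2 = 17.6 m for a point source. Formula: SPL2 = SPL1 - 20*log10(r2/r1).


r2/r1 = 17.6/8.5 = 2.07059
Correction = 20*log10(2.07059) = 6.32188 dB
SPL2 = 77.3 - 6.32188 = 70.978 dB


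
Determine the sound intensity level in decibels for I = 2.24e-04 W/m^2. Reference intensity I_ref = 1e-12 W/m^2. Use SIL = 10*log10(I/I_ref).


I / I_ref = 2.24e-04 / 1e-12 = 2.24e+08
SIL = 10 * log10(2.24e+08) = 83.502 dB


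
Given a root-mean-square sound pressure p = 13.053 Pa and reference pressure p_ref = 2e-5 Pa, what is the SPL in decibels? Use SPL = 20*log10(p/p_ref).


p / p_ref = 13.053 / 2e-5 = 652650
SPL = 20 * log10(652650) = 116.29 dB


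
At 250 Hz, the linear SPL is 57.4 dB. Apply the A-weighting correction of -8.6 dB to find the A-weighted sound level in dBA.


A-weighting table: 250 Hz -> -8.6 dB correction
SPL_A = SPL + correction = 57.4 + (-8.6) = 48.8 dBA


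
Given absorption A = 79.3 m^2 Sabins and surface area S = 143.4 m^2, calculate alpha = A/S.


Absorption coefficient = absorbed power / incident power
alpha = A / S = 79.3 / 143.4 = 0.553


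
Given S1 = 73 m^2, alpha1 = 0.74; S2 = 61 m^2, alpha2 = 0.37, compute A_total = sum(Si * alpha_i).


73 * 0.74 = 54.02
61 * 0.37 = 22.57
A_total = 54.02 + 22.57 = 76.59 m^2


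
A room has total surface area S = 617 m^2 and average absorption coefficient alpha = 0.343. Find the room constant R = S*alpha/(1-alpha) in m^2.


R = 617 * 0.343 / (1 - 0.343) = 322.12 m^2


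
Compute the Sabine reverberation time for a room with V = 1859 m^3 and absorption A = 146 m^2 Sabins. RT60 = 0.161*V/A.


RT60 = 0.161 * 1859 / 146 = 2.05 s


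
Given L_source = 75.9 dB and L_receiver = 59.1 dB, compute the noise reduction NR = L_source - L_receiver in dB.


NR = L_source - L_receiver (difference between source and receiving room levels)
NR = 75.9 - 59.1 = 16.8 dB


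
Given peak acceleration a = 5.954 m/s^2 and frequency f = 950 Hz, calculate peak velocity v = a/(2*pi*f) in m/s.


omega = 2*pi*f = 2*pi*950 = 5969.03 rad/s
v = a / omega = 5.954 / 5969.03 = 0.00099748 m/s


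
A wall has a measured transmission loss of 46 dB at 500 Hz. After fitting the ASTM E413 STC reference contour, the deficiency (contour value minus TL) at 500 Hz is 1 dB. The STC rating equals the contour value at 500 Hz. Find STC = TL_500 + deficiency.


By ASTM E413, STC = value of the fitted reference contour at 500 Hz.
Contour value at 500 Hz = TL_500 + deficiency = 46 + 1 = 47
STC = 47


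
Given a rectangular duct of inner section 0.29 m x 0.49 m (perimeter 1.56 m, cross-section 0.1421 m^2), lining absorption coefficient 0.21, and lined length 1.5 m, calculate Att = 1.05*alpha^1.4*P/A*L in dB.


alpha^1.4 = 0.21^1.4 = 0.112488
Attenuation rate = 1.05 * alpha^1.4 * P / A
= 1.05 * 0.112488 * 1.56 / 0.1421 = 1.29666 dB/m
Total Att = 1.29666 * 1.5 = 1.945 dB


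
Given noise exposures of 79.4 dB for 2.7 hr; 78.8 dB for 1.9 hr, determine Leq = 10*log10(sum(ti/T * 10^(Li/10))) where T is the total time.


T_total = 2.7 + 1.9 = 4.6 hr
(2.7/4.6) * 10^(79.4/10) = 5.11218e+07
(1.9/4.6) * 10^(78.8/10) = 3.13326e+07
Sum = 5.11218e+07 + 3.13326e+07 = 8.24544e+07
Leq = 10*log10(8.24544e+07) = 79.162 dB


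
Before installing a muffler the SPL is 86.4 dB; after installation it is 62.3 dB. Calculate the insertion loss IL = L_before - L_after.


Insertion loss = SPL without muffler - SPL with muffler
IL = 86.4 - 62.3 = 24.1 dB


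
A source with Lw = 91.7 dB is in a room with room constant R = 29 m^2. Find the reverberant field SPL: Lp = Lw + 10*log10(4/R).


4/R = 4/29 = 0.137931
Lp = 91.7 + 10*log10(0.137931) = 83.097 dB


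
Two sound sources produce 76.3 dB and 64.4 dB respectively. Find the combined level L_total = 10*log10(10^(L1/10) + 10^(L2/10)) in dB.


10^(76.3/10) = 4.2658e+07
10^(64.4/10) = 2.75423e+06
Sum = 4.2658e+07 + 2.75423e+06 = 4.54122e+07
L_total = 10*log10(4.54122e+07) = 76.572 dB


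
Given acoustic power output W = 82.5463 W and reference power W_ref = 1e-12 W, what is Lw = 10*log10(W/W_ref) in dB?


W / W_ref = 82.5463 / 1e-12 = 8.25463e+13
Lw = 10 * log10(8.25463e+13) = 139.17 dB


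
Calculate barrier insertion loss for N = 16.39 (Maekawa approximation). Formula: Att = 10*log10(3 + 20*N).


3 + 20*N = 3 + 20*16.39 = 330.8
Att = 10*log10(330.8) = 25.196 dB


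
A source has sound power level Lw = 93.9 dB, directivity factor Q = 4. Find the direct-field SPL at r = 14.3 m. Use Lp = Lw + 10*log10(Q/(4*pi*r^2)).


4*pi*r^2 = 4*pi*14.3^2 = 2569.7 m^2
Q / (4*pi*r^2) = 4 / 2569.7 = 0.0015566
Lp = 93.9 + 10*log10(0.0015566) = 65.822 dB


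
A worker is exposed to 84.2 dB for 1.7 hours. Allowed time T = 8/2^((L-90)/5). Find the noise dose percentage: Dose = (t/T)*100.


T_allowed = 8 / 2^((84.2 - 90)/5) = 17.8766 hr
Dose = 1.7 / 17.8766 * 100 = 9.5096 %


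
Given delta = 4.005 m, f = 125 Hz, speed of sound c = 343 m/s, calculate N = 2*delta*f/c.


N = 2*delta*f/c = 2*delta/lambda, where lambda = c/f
lambda = 343 / 125 = 2.744 m
N = 2 * 4.005 / 2.744 = 2.9191


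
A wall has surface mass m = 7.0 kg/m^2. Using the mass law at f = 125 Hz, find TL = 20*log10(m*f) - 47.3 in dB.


m * f = 7.0 * 125 = 875
20*log10(875) = 58.8402 dB
TL = 58.8402 - 47.3 = 11.54 dB


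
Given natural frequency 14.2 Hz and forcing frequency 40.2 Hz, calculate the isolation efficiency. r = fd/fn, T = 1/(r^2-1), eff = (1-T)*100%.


r = 40.2 / 14.2 = 2.83099
r^2 - 1 = 2.83099^2 - 1 = 7.0145
T = 1/7.0145 = 0.142562
Efficiency = (1 - 0.142562)*100 = 85.744 %
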